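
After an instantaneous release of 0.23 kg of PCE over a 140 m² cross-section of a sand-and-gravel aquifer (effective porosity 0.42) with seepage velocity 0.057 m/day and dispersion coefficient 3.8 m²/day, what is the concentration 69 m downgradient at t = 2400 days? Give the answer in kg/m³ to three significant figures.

For an instantaneous plane source, C(x,t) = M/(n_e·A·√(4πDt)) · exp(−(x−vt)²/(4Dt)), with n_e·A the pore (flow) area.
Plume center vt = 0.057 × 2400 = 136.8 m, so the well at 69 m is 67.8 m upgradient of the peak.
√(4πDt) = 338.5 m, giving peak height M/(n_e·A·√(4πDt)) = 0.23/(0.42 × 140 × 338.5) = 1.156e-05 kg/m³.
(x−vt)²/(4Dt) = (-67.8)²/(4 × 3.8 × 2400) = 0.1260; exp(−0.1260) = 0.8816.
C = 1.156e-05 × 0.8816 = 1.02e-05 kg/m³.

1.02e-05 kg/m³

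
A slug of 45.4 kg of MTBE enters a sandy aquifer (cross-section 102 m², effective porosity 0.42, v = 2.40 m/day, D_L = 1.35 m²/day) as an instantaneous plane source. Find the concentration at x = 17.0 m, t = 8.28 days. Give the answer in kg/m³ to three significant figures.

For an instantaneous plane source, C(x,t) = M/(n_e·A·√(4πDt)) · exp(−(x−vt)²/(4Dt)), with n_e·A the pore (flow) area.
Plume center vt = 2.40 × 8.28 = 19.872 m, so the well at 17.0 m is 2.872 m upgradient of the peak.
√(4πDt) = 11.85 m, giving peak height M/(n_e·A·√(4πDt)) = 45.4/(0.42 × 102 × 11.85) = 0.08943 kg/m³.
(x−vt)²/(4Dt) = (-2.872)²/(4 × 1.35 × 8.28) = 0.1845; exp(−0.1845) = 0.8315.
C = 0.08943 × 0.8315 = 0.0744 kg/m³.

0.0744 kg/m³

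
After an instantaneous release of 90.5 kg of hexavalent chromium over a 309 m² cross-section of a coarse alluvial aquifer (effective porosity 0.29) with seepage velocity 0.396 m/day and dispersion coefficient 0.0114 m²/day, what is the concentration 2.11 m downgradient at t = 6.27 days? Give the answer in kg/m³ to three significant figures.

0.655 kg/m³

For an instantaneous plane source, C(x,t) = M/(n_e·A·√(4πDt)) · exp(−(x−vt)²/(4Dt)), with n_e·A the pore (flow) area.
Plume center vt = 0.396 × 6.27 = 2.48292 m, so the well at 2.11 m is 0.37292 m upgradient of the peak.
√(4πDt) = 0.9477 m, giving peak height M/(n_e·A·√(4πDt)) = 90.5/(0.29 × 309 × 0.9477) = 1.066 kg/m³.
(x−vt)²/(4Dt) = (-0.37292)²/(4 × 0.0114 × 6.27) = 0.4864; exp(−0.4864) = 0.6148.
C = 1.066 × 0.6148 = 0.655 kg/m³.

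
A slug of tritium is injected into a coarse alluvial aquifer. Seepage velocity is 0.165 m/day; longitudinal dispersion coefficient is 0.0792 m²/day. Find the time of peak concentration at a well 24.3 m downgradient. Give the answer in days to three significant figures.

144 days

For the 1D instantaneous-source solution, setting ∂C/∂t = 0 at fixed x gives v²t² + 2Dt − x² = 0, so t = (√(D² + v²x²) − D)/v².
√(D² + v²x²) = √(0.0792² + 0.165² × 24.3²) = 4.010; v² = 0.027225.
t = (4.010 − 0.0792)/0.027225 = 144 days (vs. the pure-advection estimate x/v = 147 d).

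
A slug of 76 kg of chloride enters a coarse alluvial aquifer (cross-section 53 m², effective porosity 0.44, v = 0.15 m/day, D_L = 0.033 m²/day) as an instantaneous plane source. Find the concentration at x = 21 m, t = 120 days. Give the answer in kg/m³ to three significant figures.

0.262 kg/m³

For an instantaneous plane source, C(x,t) = M/(n_e·A·√(4πDt)) · exp(−(x−vt)²/(4Dt)), with n_e·A the pore (flow) area.
Plume center vt = 0.15 × 120 = 18 m, so the well at 21 m is 3 m downgradient of the peak.
√(4πDt) = 7.054 m, giving peak height M/(n_e·A·√(4πDt)) = 76/(0.44 × 53 × 7.054) = 0.4620 kg/m³.
(x−vt)²/(4Dt) = (3)²/(4 × 0.033 × 120) = 0.5682; exp(−0.5682) = 0.5665.
C = 0.4620 × 0.5665 = 0.262 kg/m³.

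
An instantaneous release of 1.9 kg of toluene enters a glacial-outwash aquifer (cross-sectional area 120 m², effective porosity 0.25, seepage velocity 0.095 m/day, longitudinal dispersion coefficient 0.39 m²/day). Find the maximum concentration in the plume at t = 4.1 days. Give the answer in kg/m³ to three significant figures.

0.0141 kg/m³

The peak of an instantaneous 1D plume sits at x = vt; there the Gaussian factor is 1 and C_max = M/(n_e·A·√(4πDt)), where n_e·A is the pore area the mass is dissolved in.
√(4πDt) = √(4π × 0.39 × 4.1) = 4.483 m, so C_max = 1.9/(0.25 × 120 × 4.483) = 0.0141 kg/m³.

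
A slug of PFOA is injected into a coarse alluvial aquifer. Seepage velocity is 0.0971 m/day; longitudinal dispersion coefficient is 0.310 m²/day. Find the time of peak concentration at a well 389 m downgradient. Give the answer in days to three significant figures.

3970 days

For the 1D instantaneous-source solution, setting ∂C/∂t = 0 at fixed x gives v²t² + 2Dt − x² = 0, so t = (√(D² + v²x²) − D)/v².
√(D² + v²x²) = √(0.310² + 0.0971² × 389²) = 37.77; v² = 0.00942841.
t = (37.77 − 0.310)/0.00942841 = 3970 days (vs. the pure-advection estimate x/v = 4010 d).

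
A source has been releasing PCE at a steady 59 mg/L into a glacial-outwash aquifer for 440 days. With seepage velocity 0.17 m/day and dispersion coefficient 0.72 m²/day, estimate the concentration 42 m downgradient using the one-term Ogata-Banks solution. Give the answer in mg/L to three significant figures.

53.3 mg/L

For a continuous step input, C/C₀ ≈ ½·erfc((x−vt)/(2√(Dt))).
vt = 0.17 × 440 = 74.8 m and 2√(Dt) = 2√(0.72 × 440) = 35.60 m.
Argument (x−vt)/(2√(Dt)) = (42 − 74.8)/35.60 = -0.9213; ½·erfc(-0.9213) = 0.9037.
C = 59 × 0.9037 = 53.3 mg/L.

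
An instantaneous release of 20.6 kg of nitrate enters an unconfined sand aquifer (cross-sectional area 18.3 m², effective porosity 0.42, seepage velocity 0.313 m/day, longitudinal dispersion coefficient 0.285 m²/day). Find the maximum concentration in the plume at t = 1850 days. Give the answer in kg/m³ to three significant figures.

The peak of an instantaneous 1D plume sits at x = vt; there the Gaussian factor is 1 and C_max = M/(n_e·A·√(4πDt)), where n_e·A is the pore area the mass is dissolved in.
√(4πDt) = √(4π × 0.285 × 1850) = 81.40 m, so C_max = 20.6/(0.42 × 18.3 × 81.40) = 0.0329 kg/m³.

0.0329 kg/m³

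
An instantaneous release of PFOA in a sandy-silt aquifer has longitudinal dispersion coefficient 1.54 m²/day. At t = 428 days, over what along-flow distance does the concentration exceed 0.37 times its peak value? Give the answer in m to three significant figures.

The plume is Gaussian with σ = √(2Dt) = √(2 × 1.54 × 428) = 36.31 m.
C/C_peak = exp(−Δx²/(2σ²)) = 0.37 ⇒ Δx = σ·√(−2 ln 0.37) = 36.31 × 1.410 = 51.20 m.
Width = 2Δx = 102 m.

102 m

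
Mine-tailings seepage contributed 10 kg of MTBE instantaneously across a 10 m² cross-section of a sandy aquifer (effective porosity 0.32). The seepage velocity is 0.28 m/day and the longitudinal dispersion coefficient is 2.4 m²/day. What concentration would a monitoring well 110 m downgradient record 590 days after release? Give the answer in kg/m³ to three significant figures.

0.0137 kg/m³

For an instantaneous plane source, C(x,t) = M/(n_e·A·√(4πDt)) · exp(−(x−vt)²/(4Dt)), with n_e·A the pore (flow) area.
Plume center vt = 0.28 × 590 = 165.2 m, so the well at 110 m is 55.2 m upgradient of the peak.
√(4πDt) = 133.4 m, giving peak height M/(n_e·A·√(4πDt)) = 10/(0.32 × 10 × 133.4) = 0.02343 kg/m³.
(x−vt)²/(4Dt) = (-55.2)²/(4 × 2.4 × 590) = 0.5380; exp(−0.5380) = 0.5839.
C = 0.02343 × 0.5839 = 0.0137 kg/m³.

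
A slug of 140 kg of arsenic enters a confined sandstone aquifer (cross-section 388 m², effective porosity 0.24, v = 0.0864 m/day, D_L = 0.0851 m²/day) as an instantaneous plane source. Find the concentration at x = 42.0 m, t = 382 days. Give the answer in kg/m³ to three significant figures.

0.0399 kg/m³

For an instantaneous plane source, C(x,t) = M/(n_e·A·√(4πDt)) · exp(−(x−vt)²/(4Dt)), with n_e·A the pore (flow) area.
Plume center vt = 0.0864 × 382 = 33.0048 m, so the well at 42.0 m is 8.9952 m downgradient of the peak.
√(4πDt) = 20.21 m, giving peak height M/(n_e·A·√(4πDt)) = 140/(0.24 × 388 × 20.21) = 0.07439 kg/m³.
(x−vt)²/(4Dt) = (8.9952)²/(4 × 0.0851 × 382) = 0.6223; exp(−0.6223) = 0.5367.
C = 0.07439 × 0.5367 = 0.0399 kg/m³.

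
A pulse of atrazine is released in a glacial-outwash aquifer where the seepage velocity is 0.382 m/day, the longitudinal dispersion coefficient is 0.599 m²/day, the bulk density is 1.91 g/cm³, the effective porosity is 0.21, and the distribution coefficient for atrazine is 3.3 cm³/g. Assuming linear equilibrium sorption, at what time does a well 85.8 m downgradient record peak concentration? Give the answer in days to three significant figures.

6840 days

Retardation factor R = 1 + ρ_b·K_d/n = 1 + 1.91 × 3.3/0.21 = 31.01.
Sorption retards both mechanisms: v_R = v/R = 0.01232 m/day, D_R = D/R = 0.01932 m²/day.
Peak time from v_R²t² + 2D_R t − x² = 0: t = (√(D_R² + v_R²x²) − D_R)/v_R².
√(D_R² + v_R²x²) = √(0.01932² + 0.01232² × 85.8²) = 1.057; v_R² = 0.0001518.
t = (1.057 − 0.01932)/0.0001518 = 6840 days.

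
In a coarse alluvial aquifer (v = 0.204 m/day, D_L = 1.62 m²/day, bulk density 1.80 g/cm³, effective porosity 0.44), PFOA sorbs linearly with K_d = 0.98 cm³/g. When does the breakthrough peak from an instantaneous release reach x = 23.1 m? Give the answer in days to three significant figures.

Retardation factor R = 1 + ρ_b·K_d/n = 1 + 1.80 × 0.98/0.44 = 5.009.
Sorption retards both mechanisms: v_R = v/R = 0.04073 m/day, D_R = D/R = 0.3234 m²/day.
Peak time from v_R²t² + 2D_R t − x² = 0: t = (√(D_R² + v_R²x²) − D_R)/v_R².
√(D_R² + v_R²x²) = √(0.3234² + 0.04073² × 23.1²) = 0.9949; v_R² = 0.001659.
t = (0.9949 − 0.3234)/0.001659 = 405 days.

405 days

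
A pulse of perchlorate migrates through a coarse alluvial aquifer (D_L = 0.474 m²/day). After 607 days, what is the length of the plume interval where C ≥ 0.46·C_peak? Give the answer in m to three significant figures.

The plume is Gaussian with σ = √(2Dt) = √(2 × 0.474 × 607) = 23.99 m.
C/C_peak = exp(−Δx²/(2σ²)) = 0.46 ⇒ Δx = σ·√(−2 ln 0.46) = 23.99 × 1.246 = 29.89 m.
Width = 2Δx = 59.8 m.

59.8 m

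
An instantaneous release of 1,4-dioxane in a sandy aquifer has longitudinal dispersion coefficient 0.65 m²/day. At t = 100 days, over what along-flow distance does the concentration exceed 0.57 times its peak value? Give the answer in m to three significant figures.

24.2 m

The plume is Gaussian with σ = √(2Dt) = √(2 × 0.65 × 100) = 11.40 m.
C/C_peak = exp(−Δx²/(2σ²)) = 0.57 ⇒ Δx = σ·√(−2 ln 0.57) = 11.40 × 1.060 = 12.08 m.
Width = 2Δx = 24.2 m.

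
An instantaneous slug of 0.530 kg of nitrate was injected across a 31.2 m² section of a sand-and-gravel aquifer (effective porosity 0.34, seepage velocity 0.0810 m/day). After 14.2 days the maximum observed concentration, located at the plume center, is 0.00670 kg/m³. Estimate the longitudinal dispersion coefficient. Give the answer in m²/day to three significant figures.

At the plume center C_max = M/(n_e·A·√(4πDt)), so D = M²/(4πt·(n_e·A·C_max)²).
n_e·A·C_max = 0.34 × 31.2 × 0.00670 = 0.07107 kg/m.
D = 0.530²/(4π × 14.2 × 0.07107²) = 0.312 m²/day.

0.312 m²/day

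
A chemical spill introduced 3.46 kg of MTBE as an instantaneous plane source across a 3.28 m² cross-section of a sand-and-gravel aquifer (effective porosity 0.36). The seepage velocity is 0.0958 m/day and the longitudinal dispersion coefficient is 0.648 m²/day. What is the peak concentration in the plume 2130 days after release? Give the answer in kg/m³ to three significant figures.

The peak of an instantaneous 1D plume sits at x = vt; there the Gaussian factor is 1 and C_max = M/(n_e·A·√(4πDt)), where n_e·A is the pore area the mass is dissolved in.
√(4πDt) = √(4π × 0.648 × 2130) = 131.7 m, so C_max = 3.46/(0.36 × 3.28 × 131.7) = 0.0222 kg/m³.

0.0222 kg/m³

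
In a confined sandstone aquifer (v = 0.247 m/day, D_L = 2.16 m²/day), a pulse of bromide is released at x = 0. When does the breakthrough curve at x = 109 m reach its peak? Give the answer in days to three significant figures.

For the 1D instantaneous-source solution, setting ∂C/∂t = 0 at fixed x gives v²t² + 2Dt − x² = 0, so t = (√(D² + v²x²) − D)/v².
√(D² + v²x²) = √(2.16² + 0.247² × 109²) = 27.01; v² = 0.061009.
t = (27.01 − 2.16)/0.061009 = 407 days (vs. the pure-advection estimate x/v = 441 d).

407 days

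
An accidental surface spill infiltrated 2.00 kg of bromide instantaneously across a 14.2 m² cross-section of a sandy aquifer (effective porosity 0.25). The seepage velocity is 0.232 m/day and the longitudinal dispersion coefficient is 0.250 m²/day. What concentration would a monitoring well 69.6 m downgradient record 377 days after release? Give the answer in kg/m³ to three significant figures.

For an instantaneous plane source, C(x,t) = M/(n_e·A·√(4πDt)) · exp(−(x−vt)²/(4Dt)), with n_e·A the pore (flow) area.
Plume center vt = 0.232 × 377 = 87.464 m, so the well at 69.6 m is 17.864 m upgradient of the peak.
√(4πDt) = 34.41 m, giving peak height M/(n_e·A·√(4πDt)) = 2.00/(0.25 × 14.2 × 34.41) = 0.01637 kg/m³.
(x−vt)²/(4Dt) = (-17.864)²/(4 × 0.250 × 377) = 0.8465; exp(−0.8465) = 0.4289.
C = 0.01637 × 0.4289 = 0.00702 kg/m³.

0.00702 kg/m³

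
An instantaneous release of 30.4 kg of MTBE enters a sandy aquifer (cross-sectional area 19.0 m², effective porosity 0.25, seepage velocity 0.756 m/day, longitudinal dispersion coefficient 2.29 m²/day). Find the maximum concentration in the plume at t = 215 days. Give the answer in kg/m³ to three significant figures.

0.0814 kg/m³

The peak of an instantaneous 1D plume sits at x = vt; there the Gaussian factor is 1 and C_max = M/(n_e·A·√(4πDt)), where n_e·A is the pore area the mass is dissolved in.
√(4πDt) = √(4π × 2.29 × 215) = 78.66 m, so C_max = 30.4/(0.25 × 19.0 × 78.66) = 0.0814 kg/m³.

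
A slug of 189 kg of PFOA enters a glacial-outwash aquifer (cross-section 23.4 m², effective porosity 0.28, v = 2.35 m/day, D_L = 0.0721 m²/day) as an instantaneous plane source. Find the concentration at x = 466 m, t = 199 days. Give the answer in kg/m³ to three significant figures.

2.05 kg/m³

For an instantaneous plane source, C(x,t) = M/(n_e·A·√(4πDt)) · exp(−(x−vt)²/(4Dt)), with n_e·A the pore (flow) area.
Plume center vt = 2.35 × 199 = 467.65 m, so the well at 466 m is 1.65 m upgradient of the peak.
√(4πDt) = 13.43 m, giving peak height M/(n_e·A·√(4πDt)) = 189/(0.28 × 23.4 × 13.43) = 2.148 kg/m³.
(x−vt)²/(4Dt) = (-1.65)²/(4 × 0.0721 × 199) = 0.04744; exp(−0.04744) = 0.9537.
C = 2.148 × 0.9537 = 2.05 kg/m³.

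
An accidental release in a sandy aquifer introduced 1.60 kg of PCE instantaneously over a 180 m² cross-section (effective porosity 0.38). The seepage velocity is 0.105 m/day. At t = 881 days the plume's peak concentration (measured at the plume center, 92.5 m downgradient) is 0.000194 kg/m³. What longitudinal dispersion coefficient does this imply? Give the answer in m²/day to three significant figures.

1.31 m²/day

At the plume center C_max = M/(n_e·A·√(4πDt)), so D = M²/(4πt·(n_e·A·C_max)²).
n_e·A·C_max = 0.38 × 180 × 0.000194 = 0.01327 kg/m.
D = 1.60²/(4π × 881 × 0.01327²) = 1.31 m²/day.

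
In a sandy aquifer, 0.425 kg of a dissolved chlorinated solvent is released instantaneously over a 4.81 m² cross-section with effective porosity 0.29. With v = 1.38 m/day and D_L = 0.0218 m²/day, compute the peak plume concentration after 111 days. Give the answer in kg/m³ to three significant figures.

0.0553 kg/m³

The peak of an instantaneous 1D plume sits at x = vt; there the Gaussian factor is 1 and C_max = M/(n_e·A·√(4πDt)), where n_e·A is the pore area the mass is dissolved in.
√(4πDt) = √(4π × 0.0218 × 111) = 5.514 m, so C_max = 0.425/(0.29 × 4.81 × 5.514) = 0.0553 kg/m³.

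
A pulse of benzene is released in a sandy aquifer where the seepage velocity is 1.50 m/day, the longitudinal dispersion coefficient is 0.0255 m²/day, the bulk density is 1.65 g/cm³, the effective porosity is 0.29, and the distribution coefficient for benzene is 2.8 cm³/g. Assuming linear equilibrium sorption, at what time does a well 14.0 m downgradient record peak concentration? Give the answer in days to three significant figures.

158 days

Retardation factor R = 1 + ρ_b·K_d/n = 1 + 1.65 × 2.8/0.29 = 16.93.
Sorption retards both mechanisms: v_R = v/R = 0.08860 m/day, D_R = D/R = 0.001506 m²/day.
Peak time from v_R²t² + 2D_R t − x² = 0: t = (√(D_R² + v_R²x²) − D_R)/v_R².
√(D_R² + v_R²x²) = √(0.001506² + 0.08860² × 14.0²) = 1.240; v_R² = 0.007850.
t = (1.240 − 0.001506)/0.007850 = 158 days.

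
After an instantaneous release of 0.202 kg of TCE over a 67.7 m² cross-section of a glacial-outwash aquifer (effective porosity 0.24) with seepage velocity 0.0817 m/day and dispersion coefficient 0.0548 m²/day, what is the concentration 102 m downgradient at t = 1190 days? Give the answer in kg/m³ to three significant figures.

For an instantaneous plane source, C(x,t) = M/(n_e·A·√(4πDt)) · exp(−(x−vt)²/(4Dt)), with n_e·A the pore (flow) area.
Plume center vt = 0.0817 × 1190 = 97.223 m, so the well at 102 m is 4.777 m downgradient of the peak.
√(4πDt) = 28.63 m, giving peak height M/(n_e·A·√(4πDt)) = 0.202/(0.24 × 67.7 × 28.63) = 0.0004342 kg/m³.
(x−vt)²/(4Dt) = (4.777)²/(4 × 0.0548 × 1190) = 0.08748; exp(−0.08748) = 0.9162.
C = 0.0004342 × 0.9162 = 0.000398 kg/m³.

0.000398 kg/m³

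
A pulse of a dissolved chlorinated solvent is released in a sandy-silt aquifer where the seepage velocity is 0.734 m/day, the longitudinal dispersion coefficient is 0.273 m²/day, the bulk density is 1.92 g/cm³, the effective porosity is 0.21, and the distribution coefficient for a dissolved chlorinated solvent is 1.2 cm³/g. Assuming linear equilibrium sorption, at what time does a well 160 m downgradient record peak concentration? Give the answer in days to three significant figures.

Retardation factor R = 1 + ρ_b·K_d/n = 1 + 1.92 × 1.2/0.21 = 11.97.
Sorption retards both mechanisms: v_R = v/R = 0.06132 m/day, D_R = D/R = 0.02281 m²/day.
Peak time from v_R²t² + 2D_R t − x² = 0: t = (√(D_R² + v_R²x²) − D_R)/v_R².
√(D_R² + v_R²x²) = √(0.02281² + 0.06132² × 160²) = 9.811; v_R² = 0.003760.
t = (9.811 − 0.02281)/0.003760 = 2600 days.

2600 days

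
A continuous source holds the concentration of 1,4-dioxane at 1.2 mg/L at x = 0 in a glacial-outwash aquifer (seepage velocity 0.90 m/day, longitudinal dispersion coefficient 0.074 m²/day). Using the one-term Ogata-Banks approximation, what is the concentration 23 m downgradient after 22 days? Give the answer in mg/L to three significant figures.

0.0457 mg/L

For a continuous step input, C/C₀ ≈ ½·erfc((x−vt)/(2√(Dt))).
vt = 0.90 × 22 = 19.8 m and 2√(Dt) = 2√(0.074 × 22) = 2.552 m.
Argument (x−vt)/(2√(Dt)) = (23 − 19.8)/2.552 = 1.254; ½·erfc(1.254) = 0.03808.
C = 1.2 × 0.03808 = 0.0457 mg/L.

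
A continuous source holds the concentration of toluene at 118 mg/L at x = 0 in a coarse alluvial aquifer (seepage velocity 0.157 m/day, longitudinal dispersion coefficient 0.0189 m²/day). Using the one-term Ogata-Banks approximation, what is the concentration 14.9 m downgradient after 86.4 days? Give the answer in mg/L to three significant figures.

For a continuous step input, C/C₀ ≈ ½·erfc((x−vt)/(2√(Dt))).
vt = 0.157 × 86.4 = 13.5648 m and 2√(Dt) = 2√(0.0189 × 86.4) = 2.556 m.
Argument (x−vt)/(2√(Dt)) = (14.9 − 13.5648)/2.556 = 0.5224; ½·erfc(0.5224) = 0.2300.
C = 118 × 0.2300 = 27.1 mg/L.

27.1 mg/L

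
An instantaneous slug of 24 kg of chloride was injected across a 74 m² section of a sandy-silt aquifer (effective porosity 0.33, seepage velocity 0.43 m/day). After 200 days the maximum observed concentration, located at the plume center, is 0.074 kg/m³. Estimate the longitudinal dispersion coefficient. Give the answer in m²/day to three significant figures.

0.0702 m²/day

At the plume center C_max = M/(n_e·A·√(4πDt)), so D = M²/(4πt·(n_e·A·C_max)²).
n_e·A·C_max = 0.33 × 74 × 0.074 = 1.807 kg/m.
D = 24²/(4π × 200 × 1.807²) = 0.0702 m²/day.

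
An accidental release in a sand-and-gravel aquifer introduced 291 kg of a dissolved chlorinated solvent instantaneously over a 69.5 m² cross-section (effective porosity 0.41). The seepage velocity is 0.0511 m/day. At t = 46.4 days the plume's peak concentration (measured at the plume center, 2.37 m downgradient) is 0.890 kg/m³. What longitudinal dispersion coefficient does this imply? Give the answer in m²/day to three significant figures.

At the plume center C_max = M/(n_e·A·√(4πDt)), so D = M²/(4πt·(n_e·A·C_max)²).
n_e·A·C_max = 0.41 × 69.5 × 0.890 = 25.36 kg/m.
D = 291²/(4π × 46.4 × 25.36²) = 0.226 m²/day.

0.226 m²/day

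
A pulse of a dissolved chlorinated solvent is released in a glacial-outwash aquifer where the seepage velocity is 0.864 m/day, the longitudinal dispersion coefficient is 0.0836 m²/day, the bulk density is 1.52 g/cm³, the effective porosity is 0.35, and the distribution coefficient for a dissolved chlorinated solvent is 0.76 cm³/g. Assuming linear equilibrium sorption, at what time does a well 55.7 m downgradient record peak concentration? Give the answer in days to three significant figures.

277 days

Retardation factor R = 1 + ρ_b·K_d/n = 1 + 1.52 × 0.76/0.35 = 4.301.
Sorption retards both mechanisms: v_R = v/R = 0.2009 m/day, D_R = D/R = 0.01944 m²/day.
Peak time from v_R²t² + 2D_R t − x² = 0: t = (√(D_R² + v_R²x²) − D_R)/v_R².
√(D_R² + v_R²x²) = √(0.01944² + 0.2009² × 55.7²) = 11.19; v_R² = 0.04036.
t = (11.19 − 0.01944)/0.04036 = 277 days.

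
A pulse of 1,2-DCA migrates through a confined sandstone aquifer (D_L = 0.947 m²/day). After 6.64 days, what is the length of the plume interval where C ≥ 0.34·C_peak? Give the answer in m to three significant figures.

The plume is Gaussian with σ = √(2Dt) = √(2 × 0.947 × 6.64) = 3.546 m.
C/C_peak = exp(−Δx²/(2σ²)) = 0.34 ⇒ Δx = σ·√(−2 ln 0.34) = 3.546 × 1.469 = 5.209 m.
Width = 2Δx = 10.4 m.

10.4 m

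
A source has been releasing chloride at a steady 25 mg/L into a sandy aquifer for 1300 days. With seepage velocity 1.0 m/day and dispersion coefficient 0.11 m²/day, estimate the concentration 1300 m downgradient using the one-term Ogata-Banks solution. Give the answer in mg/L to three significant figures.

12.5 mg/L

For a continuous step input, C/C₀ ≈ ½·erfc((x−vt)/(2√(Dt))).
vt = 1.0 × 1300 = 1300 m and 2√(Dt) = 2√(0.11 × 1300) = 23.92 m.
Argument (x−vt)/(2√(Dt)) = (1300 − 1300)/23.92 = 0; ½·erfc(0) = 0.5000.
C = 25 × 0.5000 = 12.5 mg/L.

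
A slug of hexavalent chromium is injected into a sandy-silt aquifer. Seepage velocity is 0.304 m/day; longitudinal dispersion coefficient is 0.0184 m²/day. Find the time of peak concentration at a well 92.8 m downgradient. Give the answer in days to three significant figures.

305 days

For the 1D instantaneous-source solution, setting ∂C/∂t = 0 at fixed x gives v²t² + 2Dt − x² = 0, so t = (√(D² + v²x²) − D)/v².
√(D² + v²x²) = √(0.0184² + 0.304² × 92.8²) = 28.21; v² = 0.092416.
t = (28.21 − 0.0184)/0.092416 = 305 days (vs. the pure-advection estimate x/v = 305 d).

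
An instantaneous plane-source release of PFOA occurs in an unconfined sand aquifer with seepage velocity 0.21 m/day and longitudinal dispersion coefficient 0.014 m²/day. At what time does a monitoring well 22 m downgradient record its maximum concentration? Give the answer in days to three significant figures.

For the 1D instantaneous-source solution, setting ∂C/∂t = 0 at fixed x gives v²t² + 2Dt − x² = 0, so t = (√(D² + v²x²) − D)/v².
√(D² + v²x²) = √(0.014² + 0.21² × 22²) = 4.620; v² = 0.0441.
t = (4.620 − 0.014)/0.0441 = 104 days (vs. the pure-advection estimate x/v = 105 d).

104 days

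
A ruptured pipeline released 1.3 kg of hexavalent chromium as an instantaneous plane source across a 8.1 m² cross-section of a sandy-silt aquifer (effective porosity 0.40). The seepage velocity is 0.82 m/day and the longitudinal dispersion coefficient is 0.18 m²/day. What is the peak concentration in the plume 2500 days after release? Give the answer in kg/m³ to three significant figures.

The peak of an instantaneous 1D plume sits at x = vt; there the Gaussian factor is 1 and C_max = M/(n_e·A·√(4πDt)), where n_e·A is the pore area the mass is dissolved in.
√(4πDt) = √(4π × 0.18 × 2500) = 75.20 m, so C_max = 1.3/(0.40 × 8.1 × 75.20) = 0.00534 kg/m³.

0.00534 kg/m³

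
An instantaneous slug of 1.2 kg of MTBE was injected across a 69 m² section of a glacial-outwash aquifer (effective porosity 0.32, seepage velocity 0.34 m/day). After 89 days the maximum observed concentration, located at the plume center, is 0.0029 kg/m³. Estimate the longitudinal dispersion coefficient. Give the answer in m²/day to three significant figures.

0.314 m²/day

At the plume center C_max = M/(n_e·A·√(4πDt)), so D = M²/(4πt·(n_e·A·C_max)²).
n_e·A·C_max = 0.32 × 69 × 0.0029 = 0.06403 kg/m.
D = 1.2²/(4π × 89 × 0.06403²) = 0.314 m²/day.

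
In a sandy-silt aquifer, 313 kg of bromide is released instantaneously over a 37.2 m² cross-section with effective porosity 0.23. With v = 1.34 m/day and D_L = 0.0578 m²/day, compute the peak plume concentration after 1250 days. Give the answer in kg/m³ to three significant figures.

The peak of an instantaneous 1D plume sits at x = vt; there the Gaussian factor is 1 and C_max = M/(n_e·A·√(4πDt)), where n_e·A is the pore area the mass is dissolved in.
√(4πDt) = √(4π × 0.0578 × 1250) = 30.13 m, so C_max = 313/(0.23 × 37.2 × 30.13) = 1.21 kg/m³.

1.21 kg/m³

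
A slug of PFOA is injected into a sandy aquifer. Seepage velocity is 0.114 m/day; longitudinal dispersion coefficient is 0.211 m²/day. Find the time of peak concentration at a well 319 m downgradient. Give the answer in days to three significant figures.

2780 days

For the 1D instantaneous-source solution, setting ∂C/∂t = 0 at fixed x gives v²t² + 2Dt − x² = 0, so t = (√(D² + v²x²) − D)/v².
√(D² + v²x²) = √(0.211² + 0.114² × 319²) = 36.37; v² = 0.012996.
t = (36.37 − 0.211)/0.012996 = 2780 days (vs. the pure-advection estimate x/v = 2800 d).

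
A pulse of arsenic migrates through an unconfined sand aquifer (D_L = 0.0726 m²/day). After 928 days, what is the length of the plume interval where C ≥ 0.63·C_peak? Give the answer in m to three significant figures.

The plume is Gaussian with σ = √(2Dt) = √(2 × 0.0726 × 928) = 11.61 m.
C/C_peak = exp(−Δx²/(2σ²)) = 0.63 ⇒ Δx = σ·√(−2 ln 0.63) = 11.61 × 0.9613 = 11.16 m.
Width = 2Δx = 22.3 m.

22.3 m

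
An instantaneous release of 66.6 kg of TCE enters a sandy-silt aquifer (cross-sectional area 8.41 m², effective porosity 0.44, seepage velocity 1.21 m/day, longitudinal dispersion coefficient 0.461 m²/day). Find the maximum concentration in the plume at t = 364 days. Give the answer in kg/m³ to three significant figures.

The peak of an instantaneous 1D plume sits at x = vt; there the Gaussian factor is 1 and C_max = M/(n_e·A·√(4πDt)), where n_e·A is the pore area the mass is dissolved in.
√(4πDt) = √(4π × 0.461 × 364) = 45.92 m, so C_max = 66.6/(0.44 × 8.41 × 45.92) = 0.392 kg/m³.

0.392 kg/m³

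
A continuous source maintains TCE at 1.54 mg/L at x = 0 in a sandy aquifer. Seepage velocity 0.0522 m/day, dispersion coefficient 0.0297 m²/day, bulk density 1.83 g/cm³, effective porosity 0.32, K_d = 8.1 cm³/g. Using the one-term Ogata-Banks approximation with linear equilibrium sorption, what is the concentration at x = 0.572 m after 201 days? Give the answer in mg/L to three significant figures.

Retardation factor R = 1 + ρ_b·K_d/n = 1 + 1.83 × 8.1/0.32 = 47.32.
Sorption retards both mechanisms: v_R = v/R = 0.001103 m/day, D_R = D/R = 0.0006276 m²/day.
v_R·t = 0.001103 × 201 = 0.221703 m; 2√(D_R t) = 0.7103 m; argument = (0.572 − 0.221703)/0.7103 = 0.4932.
C = C₀ × ½·erfc(0.4932) = 1.54 × 0.2427 = 0.374 mg/L.

0.374 mg/L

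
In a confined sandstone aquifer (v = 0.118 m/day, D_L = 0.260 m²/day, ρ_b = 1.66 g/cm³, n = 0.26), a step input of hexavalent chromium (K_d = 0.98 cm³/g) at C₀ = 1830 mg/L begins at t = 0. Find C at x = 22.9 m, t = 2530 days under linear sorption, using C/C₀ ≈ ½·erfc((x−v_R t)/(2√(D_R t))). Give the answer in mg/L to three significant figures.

1670 mg/L

Retardation factor R = 1 + ρ_b·K_d/n = 1 + 1.66 × 0.98/0.26 = 7.257.
Sorption retards both mechanisms: v_R = v/R = 0.01626 m/day, D_R = D/R = 0.03583 m²/day.
v_R·t = 0.01626 × 2530 = 41.1378 m; 2√(D_R t) = 19.04 m; argument = (22.9 − 41.1378)/19.04 = -0.9579.
C = C₀ × ½·erfc(-0.9579) = 1830 × 0.9122 = 1670 mg/L.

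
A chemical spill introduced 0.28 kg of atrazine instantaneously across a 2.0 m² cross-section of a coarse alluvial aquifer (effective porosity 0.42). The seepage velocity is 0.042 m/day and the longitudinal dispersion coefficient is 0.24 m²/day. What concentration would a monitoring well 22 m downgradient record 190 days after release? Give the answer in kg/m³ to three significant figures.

For an instantaneous plane source, C(x,t) = M/(n_e·A·√(4πDt)) · exp(−(x−vt)²/(4Dt)), with n_e·A the pore (flow) area.
Plume center vt = 0.042 × 190 = 7.98 m, so the well at 22 m is 14.02 m downgradient of the peak.
√(4πDt) = 23.94 m, giving peak height M/(n_e·A·√(4πDt)) = 0.28/(0.42 × 2.0 × 23.94) = 0.01392 kg/m³.
(x−vt)²/(4Dt) = (14.02)²/(4 × 0.24 × 190) = 1.078; exp(−1.078) = 0.3403.
C = 0.01392 × 0.3403 = 0.00474 kg/m³.

0.00474 kg/m³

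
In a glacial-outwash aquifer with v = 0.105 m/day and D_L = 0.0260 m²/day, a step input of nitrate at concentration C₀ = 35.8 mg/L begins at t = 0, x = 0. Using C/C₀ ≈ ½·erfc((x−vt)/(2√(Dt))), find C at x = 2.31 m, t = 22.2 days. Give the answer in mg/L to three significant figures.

18.2 mg/L

For a continuous step input, C/C₀ ≈ ½·erfc((x−vt)/(2√(Dt))).
vt = 0.105 × 22.2 = 2.331 m and 2√(Dt) = 2√(0.0260 × 22.2) = 1.519 m.
Argument (x−vt)/(2√(Dt)) = (2.31 − 2.331)/1.519 = -0.01382; ½·erfc(-0.01382) = 0.5078.
C = 35.8 × 0.5078 = 18.2 mg/L.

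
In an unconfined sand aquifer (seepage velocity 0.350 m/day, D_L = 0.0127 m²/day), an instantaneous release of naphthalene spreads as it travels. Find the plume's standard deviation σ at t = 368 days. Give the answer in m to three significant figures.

3.06 m

Dispersive spreading gives a Gaussian with σ² = 2Dt; advection only shifts the center.
σ = √(2 × 0.0127 × 368) = 3.06 m.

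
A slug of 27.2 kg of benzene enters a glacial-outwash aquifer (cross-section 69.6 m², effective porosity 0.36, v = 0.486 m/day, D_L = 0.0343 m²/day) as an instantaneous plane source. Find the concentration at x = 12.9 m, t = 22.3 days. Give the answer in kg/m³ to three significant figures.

0.0872 kg/m³

For an instantaneous plane source, C(x,t) = M/(n_e·A·√(4πDt)) · exp(−(x−vt)²/(4Dt)), with n_e·A the pore (flow) area.
Plume center vt = 0.486 × 22.3 = 10.8378 m, so the well at 12.9 m is 2.0622 m downgradient of the peak.
√(4πDt) = 3.100 m, giving peak height M/(n_e·A·√(4πDt)) = 27.2/(0.36 × 69.6 × 3.100) = 0.3502 kg/m³.
(x−vt)²/(4Dt) = (2.0622)²/(4 × 0.0343 × 22.3) = 1.390; exp(−1.390) = 0.2491.
C = 0.3502 × 0.2491 = 0.0872 kg/m³.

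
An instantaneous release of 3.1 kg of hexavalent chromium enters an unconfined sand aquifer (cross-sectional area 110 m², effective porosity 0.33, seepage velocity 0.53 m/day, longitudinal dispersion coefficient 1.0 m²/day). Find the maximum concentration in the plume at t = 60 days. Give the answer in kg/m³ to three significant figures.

The peak of an instantaneous 1D plume sits at x = vt; there the Gaussian factor is 1 and C_max = M/(n_e·A·√(4πDt)), where n_e·A is the pore area the mass is dissolved in.
√(4πDt) = √(4π × 1.0 × 60) = 27.46 m, so C_max = 3.1/(0.33 × 110 × 27.46) = 0.00311 kg/m³.

0.00311 kg/m³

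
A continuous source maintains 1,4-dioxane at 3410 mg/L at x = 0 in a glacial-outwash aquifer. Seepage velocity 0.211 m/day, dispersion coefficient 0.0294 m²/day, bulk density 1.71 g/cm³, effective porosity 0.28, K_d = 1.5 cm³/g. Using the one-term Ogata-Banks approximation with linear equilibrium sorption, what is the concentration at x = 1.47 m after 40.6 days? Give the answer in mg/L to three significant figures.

Retardation factor R = 1 + ρ_b·K_d/n = 1 + 1.71 × 1.5/0.28 = 10.16.
Sorption retards both mechanisms: v_R = v/R = 0.02077 m/day, D_R = D/R = 0.002894 m²/day.
v_R·t = 0.02077 × 40.6 = 0.843262 m; 2√(D_R t) = 0.6856 m; argument = (1.47 − 0.843262)/0.6856 = 0.9141.
C = C₀ × ½·erfc(0.9141) = 3410 × 0.09805 = 334 mg/L.

334 mg/L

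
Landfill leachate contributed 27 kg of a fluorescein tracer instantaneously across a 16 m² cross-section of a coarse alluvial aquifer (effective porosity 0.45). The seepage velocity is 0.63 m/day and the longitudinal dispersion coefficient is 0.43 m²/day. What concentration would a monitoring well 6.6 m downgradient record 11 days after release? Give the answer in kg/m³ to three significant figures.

0.484 kg/m³

For an instantaneous plane source, C(x,t) = M/(n_e·A·√(4πDt)) · exp(−(x−vt)²/(4Dt)), with n_e·A the pore (flow) area.
Plume center vt = 0.63 × 11 = 6.93 m, so the well at 6.6 m is 0.33 m upgradient of the peak.
√(4πDt) = 7.710 m, giving peak height M/(n_e·A·√(4πDt)) = 27/(0.45 × 16 × 7.710) = 0.4864 kg/m³.
(x−vt)²/(4Dt) = (-0.33)²/(4 × 0.43 × 11) = 0.005756; exp(−0.005756) = 0.9943.
C = 0.4864 × 0.9943 = 0.484 kg/m³.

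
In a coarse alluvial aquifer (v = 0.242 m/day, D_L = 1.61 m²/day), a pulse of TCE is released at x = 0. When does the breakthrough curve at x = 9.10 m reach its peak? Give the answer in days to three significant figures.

19.1 days

For the 1D instantaneous-source solution, setting ∂C/∂t = 0 at fixed x gives v²t² + 2Dt − x² = 0, so t = (√(D² + v²x²) − D)/v².
√(D² + v²x²) = √(1.61² + 0.242² × 9.10²) = 2.728; v² = 0.058564.
t = (2.728 − 1.61)/0.058564 = 19.1 days (vs. the pure-advection estimate x/v = 37.6 d).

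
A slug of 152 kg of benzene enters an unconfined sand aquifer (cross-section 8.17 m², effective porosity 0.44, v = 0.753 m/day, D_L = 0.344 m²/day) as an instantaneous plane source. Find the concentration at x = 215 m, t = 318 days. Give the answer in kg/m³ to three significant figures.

0.291 kg/m³

For an instantaneous plane source, C(x,t) = M/(n_e·A·√(4πDt)) · exp(−(x−vt)²/(4Dt)), with n_e·A the pore (flow) area.
Plume center vt = 0.753 × 318 = 239.454 m, so the well at 215 m is 24.454 m upgradient of the peak.
√(4πDt) = 37.08 m, giving peak height M/(n_e·A·√(4πDt)) = 152/(0.44 × 8.17 × 37.08) = 1.140 kg/m³.
(x−vt)²/(4Dt) = (-24.454)²/(4 × 0.344 × 318) = 1.367; exp(−1.367) = 0.2549.
C = 1.140 × 0.2549 = 0.291 kg/m³.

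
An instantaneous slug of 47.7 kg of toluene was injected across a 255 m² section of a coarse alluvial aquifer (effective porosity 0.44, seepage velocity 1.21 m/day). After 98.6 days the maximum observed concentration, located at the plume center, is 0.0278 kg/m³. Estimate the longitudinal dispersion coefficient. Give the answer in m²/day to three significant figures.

0.189 m²/day

At the plume center C_max = M/(n_e·A·√(4πDt)), so D = M²/(4πt·(n_e·A·C_max)²).
n_e·A·C_max = 0.44 × 255 × 0.0278 = 3.119 kg/m.
D = 47.7²/(4π × 98.6 × 3.119²) = 0.189 m²/day.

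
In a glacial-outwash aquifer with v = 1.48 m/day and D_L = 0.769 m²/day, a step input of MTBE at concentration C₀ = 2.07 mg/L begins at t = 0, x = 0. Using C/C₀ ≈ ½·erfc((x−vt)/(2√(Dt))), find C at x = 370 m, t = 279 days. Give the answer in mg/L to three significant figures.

For a continuous step input, C/C₀ ≈ ½·erfc((x−vt)/(2√(Dt))).
vt = 1.48 × 279 = 412.92 m and 2√(Dt) = 2√(0.769 × 279) = 29.30 m.
Argument (x−vt)/(2√(Dt)) = (370 − 412.92)/29.30 = -1.465; ½·erfc(-1.465) = 0.9809.
C = 2.07 × 0.9809 = 2.03 mg/L.

2.03 mg/L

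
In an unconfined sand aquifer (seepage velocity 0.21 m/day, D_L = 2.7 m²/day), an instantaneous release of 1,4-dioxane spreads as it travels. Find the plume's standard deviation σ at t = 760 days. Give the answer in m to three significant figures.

64.1 m

Dispersive spreading gives a Gaussian with σ² = 2Dt; advection only shifts the center.
σ = √(2 × 2.7 × 760) = 64.1 m.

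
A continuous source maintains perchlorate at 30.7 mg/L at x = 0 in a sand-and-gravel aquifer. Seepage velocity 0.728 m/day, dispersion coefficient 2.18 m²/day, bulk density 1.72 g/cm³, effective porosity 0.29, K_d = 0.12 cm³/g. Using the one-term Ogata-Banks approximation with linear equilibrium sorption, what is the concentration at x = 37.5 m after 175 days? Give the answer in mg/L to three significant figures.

29.5 mg/L

Retardation factor R = 1 + ρ_b·K_d/n = 1 + 1.72 × 0.12/0.29 = 1.712.
Sorption retards both mechanisms: v_R = v/R = 0.4252 m/day, D_R = D/R = 1.273 m²/day.
v_R·t = 0.4252 × 175 = 74.41 m; 2√(D_R t) = 29.85 m; argument = (37.5 − 74.41)/29.85 = -1.237.
C = C₀ × ½·erfc(-1.237) = 30.7 × 0.9599 = 29.5 mg/L.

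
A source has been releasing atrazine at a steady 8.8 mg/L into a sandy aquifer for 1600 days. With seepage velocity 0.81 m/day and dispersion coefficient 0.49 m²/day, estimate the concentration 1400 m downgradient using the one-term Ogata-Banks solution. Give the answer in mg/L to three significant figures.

0.0380 mg/L

For a continuous step input, C/C₀ ≈ ½·erfc((x−vt)/(2√(Dt))).
vt = 0.81 × 1600 = 1296 m and 2√(Dt) = 2√(0.49 × 1600) = 56.00 m.
Argument (x−vt)/(2√(Dt)) = (1400 − 1296)/56.00 = 1.857; ½·erfc(1.857) = 0.004317.
C = 8.8 × 0.004317 = 0.0380 mg/L.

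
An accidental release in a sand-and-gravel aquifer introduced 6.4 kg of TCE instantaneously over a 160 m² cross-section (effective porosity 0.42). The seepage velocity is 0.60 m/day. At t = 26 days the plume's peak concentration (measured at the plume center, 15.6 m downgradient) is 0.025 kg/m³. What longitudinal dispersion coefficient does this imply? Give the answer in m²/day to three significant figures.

0.0444 m²/day

At the plume center C_max = M/(n_e·A·√(4πDt)), so D = M²/(4πt·(n_e·A·C_max)²).
n_e·A·C_max = 0.42 × 160 × 0.025 = 1.680 kg/m.
D = 6.4²/(4π × 26 × 1.680²) = 0.0444 m²/day.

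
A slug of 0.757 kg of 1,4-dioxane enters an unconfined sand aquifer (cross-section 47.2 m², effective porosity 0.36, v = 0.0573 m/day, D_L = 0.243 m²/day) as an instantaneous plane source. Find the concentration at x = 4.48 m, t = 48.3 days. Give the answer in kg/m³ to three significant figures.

0.00345 kg/m³

For an instantaneous plane source, C(x,t) = M/(n_e·A·√(4πDt)) · exp(−(x−vt)²/(4Dt)), with n_e·A the pore (flow) area.
Plume center vt = 0.0573 × 48.3 = 2.76759 m, so the well at 4.48 m is 1.71241 m downgradient of the peak.
√(4πDt) = 12.14 m, giving peak height M/(n_e·A·√(4πDt)) = 0.757/(0.36 × 47.2 × 12.14) = 0.003670 kg/m³.
(x−vt)²/(4Dt) = (1.71241)²/(4 × 0.243 × 48.3) = 0.06246; exp(−0.06246) = 0.9395.
C = 0.003670 × 0.9395 = 0.00345 kg/m³.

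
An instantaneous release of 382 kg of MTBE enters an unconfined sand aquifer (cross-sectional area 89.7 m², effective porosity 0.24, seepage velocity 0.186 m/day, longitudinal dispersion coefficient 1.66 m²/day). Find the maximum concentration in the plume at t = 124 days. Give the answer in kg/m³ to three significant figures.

The peak of an instantaneous 1D plume sits at x = vt; there the Gaussian factor is 1 and C_max = M/(n_e·A·√(4πDt)), where n_e·A is the pore area the mass is dissolved in.
√(4πDt) = √(4π × 1.66 × 124) = 50.86 m, so C_max = 382/(0.24 × 89.7 × 50.86) = 0.349 kg/m³.

0.349 kg/m³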